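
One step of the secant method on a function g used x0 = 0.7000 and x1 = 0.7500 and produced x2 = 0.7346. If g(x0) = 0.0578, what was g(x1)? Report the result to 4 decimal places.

-0.0257

The secant line through (0.7000, 0.0578) and (0.7500, g(x1)) crosses zero at x2 = 0.7346.
So (0.7000, 0.0578), (0.7500, g(x1)), (0.7346, 0) are collinear:
g(x1) = 0.0578 · (0.7500 − 0.7346) / (0.7000 − 0.7346) = 0.0578 · (0.015400)/(-0.034600) = -0.025726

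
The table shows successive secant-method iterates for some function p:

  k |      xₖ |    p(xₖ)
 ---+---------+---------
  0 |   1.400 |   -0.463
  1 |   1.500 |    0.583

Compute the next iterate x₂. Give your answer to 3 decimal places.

1.444

x₂ = 1.500 − 0.583·(1.500 − 1.400) / (0.583 − (-0.463))
   = 1.500 − (0.05830)/(1.04600) = 1.44426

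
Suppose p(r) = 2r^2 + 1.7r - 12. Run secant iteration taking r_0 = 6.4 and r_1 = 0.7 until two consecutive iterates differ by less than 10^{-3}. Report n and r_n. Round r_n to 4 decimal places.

n = 7, r_n = 2.0611

p(6.4) = 80.800000, p(0.7) = -9.830000
r_2 = 0.700000 − (-9.830000)·(-5.700000)/(-90.630000) = 1.318239;  |Δ| = 0.618239
p(1.318239) = -6.283486
r_3 = 1.318239 − (-6.283486)·(0.618239)/(3.546514) = 2.413595;  |Δ| = 1.095356
p(2.413595) = 3.753993
r_4 = 2.413595 − 3.753993·(1.095356)/(10.037479) = 2.003934;  |Δ| = 0.409661
p(2.003934) = -0.561805
r_5 = 2.003934 − (-0.561805)·(-0.409661)/(-4.315798) = 2.057262;  |Δ| = 0.053327
p(2.057262) = -0.038004
r_6 = 2.057262 − (-0.038004)·(0.053327)/(0.523800) = 2.061131;  |Δ| = 0.003869
p(2.061131) = 0.000443
r_7 = 2.061131 − 0.000443·(0.003869)/(0.038447) = 2.061086;  |Δ| = 0.000045
|r_7 − r_6| = 0.000045 < 10^{-3}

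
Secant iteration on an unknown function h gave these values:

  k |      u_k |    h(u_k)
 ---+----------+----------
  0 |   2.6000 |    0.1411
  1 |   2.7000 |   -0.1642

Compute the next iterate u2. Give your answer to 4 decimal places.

u2 = 2.7000 − (-0.1642)·(2.7000 − 2.6000) / (-0.1642 − 0.1411)
   = 2.7000 − (-0.016420)/(-0.305300) = 2.646217

2.6462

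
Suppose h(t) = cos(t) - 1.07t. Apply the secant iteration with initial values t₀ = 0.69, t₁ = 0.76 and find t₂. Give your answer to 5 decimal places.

h(0.69) = 0.0329460, h(0.76) = -0.0883640
t₂ = 0.7600000 − (-0.0883640)·(0.7600000 − 0.6900000) / (-0.0883640 − 0.0329460) = 0.7600000 − (-0.0061855)/(-0.1213100) = 0.7090110

0.70901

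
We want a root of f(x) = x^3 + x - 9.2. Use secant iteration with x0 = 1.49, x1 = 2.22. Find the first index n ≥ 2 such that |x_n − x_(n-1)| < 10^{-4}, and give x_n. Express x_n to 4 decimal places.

f(1.49) = -4.402051, f(2.22) = 3.961048
x2 = 2.220000 − 3.961048·(0.730000)/(8.363099) = 1.874247;  |Δ| = 0.345753
f(1.874247) = -0.741893
x3 = 1.874247 − (-0.741893)·(-0.345753)/(-4.702941) = 1.928790;  |Δ| = 0.054543
f(1.928790) = -0.095666
x4 = 1.928790 − (-0.095666)·(0.054543)/(0.646226) = 1.936864;  |Δ| = 0.008074
f(1.936864) = 0.002902
x5 = 1.936864 − 0.002902·(0.008074)/(0.098568) = 1.936627;  |Δ| = 0.000238
f(1.936627) = -0.000011
x6 = 1.936627 − (-0.000011)·(-0.000238)/(-0.002913) = 1.936628;  |Δ| = 0.000001
|x6 − x5| = 0.000001 < 10^{-4}

n = 6, x_n = 1.9366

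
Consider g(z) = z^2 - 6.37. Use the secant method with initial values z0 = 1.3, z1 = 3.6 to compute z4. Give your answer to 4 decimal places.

2.5267

g(1.3) = -4.680000, g(3.6) = 6.590000
z2 = 3.600000 − 6.590000·(3.600000 − 1.300000) / (6.590000 − (-4.680000)) = 3.600000 − (15.157000)/(11.270000) = 2.255102
g(2.255102) = -1.284515
z3 = 2.255102 − (-1.284515)·(2.255102 − 3.600000) / (-1.284515 − 6.590000) = 2.255102 − (1.727541)/(-7.874515) = 2.474486
g(2.474486) = -0.246920
z4 = 2.474486 − (-0.246920)·(2.474486 − 2.255102) / (-0.246920 − (-1.284515)) = 2.474486 − (-0.054170)/(1.037595) = 2.526693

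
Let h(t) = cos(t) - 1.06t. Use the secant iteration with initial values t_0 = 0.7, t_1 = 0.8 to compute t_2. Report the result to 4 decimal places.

0.7131

h(0.7) = 0.022842, h(0.8) = -0.151293
t_2 = 0.800000 − (-0.151293)·(0.800000 − 0.700000) / (-0.151293 − 0.022842) = 0.800000 − (-0.015129)/(-0.174135) = 0.713117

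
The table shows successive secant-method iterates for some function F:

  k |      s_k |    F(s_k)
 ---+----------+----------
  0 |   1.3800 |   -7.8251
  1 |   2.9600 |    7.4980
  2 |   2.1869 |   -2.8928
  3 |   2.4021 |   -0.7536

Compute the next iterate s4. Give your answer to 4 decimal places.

s4 = 2.4021 − (-0.7536)·(2.4021 − 2.1869) / (-0.7536 − (-2.8928))
   = 2.4021 − (-0.162175)/(2.139200) = 2.477911

2.4779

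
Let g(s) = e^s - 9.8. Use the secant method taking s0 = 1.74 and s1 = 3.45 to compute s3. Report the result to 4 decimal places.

g(1.74) = -4.102657, g(3.45) = 21.700392
s2 = 3.450000 − 21.700392·(3.450000 − 1.740000) / (21.700392 − (-4.102657)) = 3.450000 − (37.107671)/(25.803049) = 2.011888
g(2.011888) = -2.322578
s3 = 2.011888 − (-2.322578)·(2.011888 − 3.450000) / (-2.322578 − 21.700392) = 2.011888 − (3.340126)/(-24.022970) = 2.150927

2.1509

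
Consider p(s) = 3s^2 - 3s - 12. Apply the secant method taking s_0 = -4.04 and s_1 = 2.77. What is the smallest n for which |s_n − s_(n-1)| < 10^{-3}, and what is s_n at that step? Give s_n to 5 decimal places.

n = 6, s_n = 2.56155

p(-4.04) = 49.0848000, p(2.77) = 2.7087000
s_2 = 2.7700000 − 2.7087000·(6.8100000)/(-46.3761000) = 3.1677533;  |Δ| = 0.3977533
p(3.1677533) = 8.6007231
s_3 = 3.1677533 − 8.6007231·(0.3977533)/(5.8920231) = 2.5871436;  |Δ| = 0.5806097
p(2.5871436) = 0.3185047
s_4 = 2.5871436 − 0.3185047·(-0.5806097)/(-8.2822184) = 2.5648154;  |Δ| = 0.0223282
p(2.5648154) = 0.0403875
s_5 = 2.5648154 − 0.0403875·(-0.0223282)/(-0.2781172) = 2.5615729;  |Δ| = 0.0032424
p(2.5615729) = 0.0002487
s_6 = 2.5615729 − 0.0002487·(-0.0032424)/(-0.0401388) = 2.5615528;  |Δ| = 0.0000201
|s_6 − s_5| = 0.0000201 < 10^{-3}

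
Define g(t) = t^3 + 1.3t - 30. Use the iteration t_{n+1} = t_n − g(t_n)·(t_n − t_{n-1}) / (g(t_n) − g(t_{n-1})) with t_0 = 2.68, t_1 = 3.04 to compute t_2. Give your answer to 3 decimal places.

g(2.68) = -7.26717, g(3.04) = 2.04646
t_2 = 3.04000 − 2.04646·(3.04000 − 2.68000) / (2.04646 − (-7.26717)) = 3.04000 − (0.73673)/(9.31363) = 2.96090

2.961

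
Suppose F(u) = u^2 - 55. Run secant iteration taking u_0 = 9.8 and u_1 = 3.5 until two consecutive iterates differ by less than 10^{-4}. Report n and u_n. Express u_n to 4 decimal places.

F(9.8) = 41.040000, F(3.5) = -42.750000
u_2 = 3.500000 − (-42.750000)·(-6.300000)/(-83.790000) = 6.714286;  |Δ| = 3.214286
F(6.714286) = -9.918367
u_3 = 6.714286 − (-9.918367)·(3.214286)/(32.831633) = 7.685315;  |Δ| = 0.971029
F(7.685315) = 4.064062
u_4 = 7.685315 − 4.064062·(0.971029)/(13.982429) = 7.403080;  |Δ| = 0.282234
F(7.403080) = -0.194402
u_5 = 7.403080 − (-0.194402)·(-0.282234)/(-4.258463) = 7.415965;  |Δ| = 0.012884
F(7.415965) = -0.003470
u_6 = 7.415965 − (-0.003470)·(0.012884)/(0.190931) = 7.416199;  |Δ| = 0.000234
F(7.416199) = 0.000003
u_7 = 7.416199 − 0.000003·(0.000234)/(0.003473) = 7.416198;  |Δ| = 0.000000
|u_7 − u_6| = 0.000000 < 10^{-4}

n = 7, u_n = 7.4162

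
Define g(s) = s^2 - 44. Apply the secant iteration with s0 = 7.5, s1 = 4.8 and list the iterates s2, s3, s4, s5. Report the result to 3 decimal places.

g(7.5) = 12.25000, g(4.8) = -20.96000
s2 = 4.80000 − (-20.96000)·(4.80000 − 7.50000) / (-20.96000 − 12.25000) = 4.80000 − (56.59200)/(-33.21000) = 6.50407
g(6.50407) = -1.69714
s3 = 6.50407 − (-1.69714)·(6.50407 − 4.80000) / (-1.69714 − (-20.96000)) = 6.50407 − (-2.89203)/(19.26286) = 6.65420
g(6.65420) = 0.27838
s4 = 6.65420 − 0.27838·(6.65420 − 6.50407) / (0.27838 − (-1.69714)) = 6.65420 − (0.04179)/(1.97552) = 6.63304
g(6.63304) = -0.00273
s5 = 6.63304 − (-0.00273)·(6.63304 − 6.65420) / (-0.00273 − 0.27838) = 6.63304 − (0.00006)/(-0.28111) = 6.63325

6.504, 6.654, 6.633, 6.633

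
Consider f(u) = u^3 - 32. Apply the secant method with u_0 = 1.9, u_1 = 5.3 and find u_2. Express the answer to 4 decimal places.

f(1.9) = -25.141000, f(5.3) = 116.877000
u_2 = 5.300000 − 116.877000·(5.300000 − 1.900000) / (116.877000 − (-25.141000)) = 5.300000 − (397.381800)/(142.018000) = 2.501891

2.5019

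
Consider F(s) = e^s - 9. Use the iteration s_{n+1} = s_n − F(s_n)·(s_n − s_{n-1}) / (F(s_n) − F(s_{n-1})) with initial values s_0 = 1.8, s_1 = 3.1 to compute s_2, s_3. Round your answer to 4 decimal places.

F(1.8) = -2.950353, F(3.1) = 13.197951
s_2 = 3.100000 − 13.197951·(3.100000 − 1.800000) / (13.197951 − (-2.950353)) = 3.100000 − (17.157337)/(16.148304) = 2.037515
F(2.037515) = -1.328481
s_3 = 2.037515 − (-1.328481)·(2.037515 − 3.100000) / (-1.328481 − 13.197951) = 2.037515 − (1.411492)/(-14.526432) = 2.134682

2.0375, 2.1347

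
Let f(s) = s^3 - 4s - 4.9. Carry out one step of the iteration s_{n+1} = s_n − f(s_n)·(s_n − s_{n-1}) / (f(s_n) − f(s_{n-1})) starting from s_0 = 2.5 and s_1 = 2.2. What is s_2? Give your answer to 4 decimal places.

f(2.5) = 0.725000, f(2.2) = -3.052000
s_2 = 2.200000 − (-3.052000)·(2.200000 − 2.500000) / (-3.052000 − 0.725000) = 2.200000 − (0.915600)/(-3.777000) = 2.442415

2.4424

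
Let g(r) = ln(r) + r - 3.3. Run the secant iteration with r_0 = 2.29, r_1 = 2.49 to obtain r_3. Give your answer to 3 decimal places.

g(2.29) = -0.18145, g(2.49) = 0.10228
r_2 = 2.49000 − 0.10228·(2.49000 − 2.29000) / (0.10228 − (-0.18145)) = 2.49000 − (0.02046)/(0.28373) = 2.41790
g(2.41790) = 0.00080
r_3 = 2.41790 − 0.00080·(2.41790 − 2.49000) / (0.00080 − 0.10228) = 2.41790 − (-0.00006)/(-0.10148) = 2.41733

2.417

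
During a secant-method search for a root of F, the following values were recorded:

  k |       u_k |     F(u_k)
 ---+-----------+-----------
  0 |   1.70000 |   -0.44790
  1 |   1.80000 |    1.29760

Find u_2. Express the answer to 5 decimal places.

u_2 = 1.80000 − 1.29760·(1.80000 − 1.70000) / (1.29760 − (-0.44790))
   = 1.80000 − (0.1297600)/(1.7455000) = 1.7256603

1.72566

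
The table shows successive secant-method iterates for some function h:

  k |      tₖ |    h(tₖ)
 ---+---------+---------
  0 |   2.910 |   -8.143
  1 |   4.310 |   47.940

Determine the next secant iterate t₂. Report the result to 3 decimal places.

3.113

t₂ = 4.310 − 47.940·(4.310 − 2.910) / (47.940 − (-8.143))
   = 4.310 − (67.11600)/(56.08300) = 3.11327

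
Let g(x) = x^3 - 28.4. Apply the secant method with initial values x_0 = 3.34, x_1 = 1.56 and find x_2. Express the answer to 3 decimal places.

2.869

g(3.34) = 8.85970, g(1.56) = -24.60358
x_2 = 1.56000 − (-24.60358)·(1.56000 − 3.34000) / (-24.60358 − 8.85970) = 1.56000 − (43.79438)/(-33.46329) = 2.86873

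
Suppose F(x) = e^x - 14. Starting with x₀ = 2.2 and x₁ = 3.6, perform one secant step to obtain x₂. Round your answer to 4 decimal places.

2.4526

F(2.2) = -4.974987, F(3.6) = 22.598234
x₂ = 3.600000 − 22.598234·(3.600000 − 2.200000) / (22.598234 − (-4.974987)) = 3.600000 − (31.637528)/(27.573221) = 2.452599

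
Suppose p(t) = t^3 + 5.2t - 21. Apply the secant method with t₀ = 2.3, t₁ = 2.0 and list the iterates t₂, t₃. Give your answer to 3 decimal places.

p(2.3) = 3.12700, p(2.0) = -2.60000
t₂ = 2.00000 − (-2.60000)·(2.00000 − 2.30000) / (-2.60000 − 3.12700) = 2.00000 − (0.78000)/(-5.72700) = 2.13620
p(2.13620) = -0.14359
t₃ = 2.13620 − (-0.14359)·(2.13620 − 2.00000) / (-0.14359 − (-2.60000)) = 2.13620 − (-0.01956)/(2.45641) = 2.14416

2.136, 2.144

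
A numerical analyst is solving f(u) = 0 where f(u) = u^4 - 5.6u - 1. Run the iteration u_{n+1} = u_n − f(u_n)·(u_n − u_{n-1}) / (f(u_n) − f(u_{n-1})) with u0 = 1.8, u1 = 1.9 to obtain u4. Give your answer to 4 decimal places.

f(1.8) = -0.582400, f(1.9) = 1.392100
u2 = 1.900000 − 1.392100·(1.900000 − 1.800000) / (1.392100 − (-0.582400)) = 1.900000 − (0.139210)/(1.974500) = 1.829496
f(1.829496) = -0.042395
u3 = 1.829496 − (-0.042395)·(1.829496 − 1.900000) / (-0.042395 − 1.392100) = 1.829496 − (0.002989)/(-1.434495) = 1.831580
f(1.831580) = -0.002939
u4 = 1.831580 − (-0.002939)·(1.831580 − 1.829496) / (-0.002939 − (-0.042395)) = 1.831580 − (-0.000006)/(0.039455) = 1.831735

1.8317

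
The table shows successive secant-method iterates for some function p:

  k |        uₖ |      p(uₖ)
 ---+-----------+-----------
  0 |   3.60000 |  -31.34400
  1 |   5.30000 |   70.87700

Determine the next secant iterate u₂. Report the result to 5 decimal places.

u₂ = 5.30000 − 70.87700·(5.30000 − 3.60000) / (70.87700 − (-31.34400))
   = 5.30000 − (120.4909000)/(102.2210000) = 4.1212706

4.12127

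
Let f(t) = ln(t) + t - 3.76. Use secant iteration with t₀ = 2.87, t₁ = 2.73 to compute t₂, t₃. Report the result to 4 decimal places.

2.7489, 2.7488

f(2.87) = 0.164312, f(2.73) = -0.025698
t₂ = 2.730000 − (-0.025698)·(2.730000 − 2.870000) / (-0.025698 − 0.164312) = 2.730000 − (0.003598)/(-0.190010) = 2.748935
f(2.748935) = 0.000148
t₃ = 2.748935 − 0.000148·(2.748935 − 2.730000) / (0.000148 − (-0.025698)) = 2.748935 − (0.000003)/(0.025846) = 2.748826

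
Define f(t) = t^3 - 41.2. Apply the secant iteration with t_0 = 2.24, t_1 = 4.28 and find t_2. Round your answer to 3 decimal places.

3.150

f(2.24) = -29.96058, f(4.28) = 37.20275
t_2 = 4.28000 − 37.20275·(4.28000 − 2.24000) / (37.20275 − (-29.96058)) = 4.28000 − (75.89361)/(67.16333) = 3.15001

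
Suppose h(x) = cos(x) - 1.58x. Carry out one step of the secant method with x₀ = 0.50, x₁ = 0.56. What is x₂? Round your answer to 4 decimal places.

h(0.50) = 0.087583, h(0.56) = -0.037545
x₂ = 0.560000 − (-0.037545)·(0.560000 − 0.500000) / (-0.037545 − 0.087583) = 0.560000 − (-0.002253)/(-0.125127) = 0.541997

0.5420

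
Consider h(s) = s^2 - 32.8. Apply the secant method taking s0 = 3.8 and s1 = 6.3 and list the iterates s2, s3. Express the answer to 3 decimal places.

h(3.8) = -18.36000, h(6.3) = 6.89000
s2 = 6.30000 − 6.89000·(6.30000 − 3.80000) / (6.89000 − (-18.36000)) = 6.30000 − (17.22500)/(25.25000) = 5.61782
h(5.61782) = -1.24008
s3 = 5.61782 − (-1.24008)·(5.61782 − 6.30000) / (-1.24008 − 6.89000) = 5.61782 − (0.84595)/(-8.13008) = 5.72187

5.618, 5.722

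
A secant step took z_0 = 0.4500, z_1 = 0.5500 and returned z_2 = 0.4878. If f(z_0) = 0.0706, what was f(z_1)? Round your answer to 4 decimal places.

The secant line through (0.4500, 0.0706) and (0.5500, f(z_1)) crosses zero at z_2 = 0.4878.
So (0.4500, 0.0706), (0.5500, f(z_1)), (0.4878, 0) are collinear:
f(z_1) = 0.0706 · (0.5500 − 0.4878) / (0.4500 − 0.4878) = 0.0706 · (0.062200)/(-0.037800) = -0.116172

-0.1162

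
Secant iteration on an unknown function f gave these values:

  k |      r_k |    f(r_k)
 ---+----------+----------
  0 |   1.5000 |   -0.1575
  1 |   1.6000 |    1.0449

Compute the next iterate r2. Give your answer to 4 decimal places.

1.5131

r2 = 1.6000 − 1.0449·(1.6000 − 1.5000) / (1.0449 − (-0.1575))
   = 1.6000 − (0.104490)/(1.202400) = 1.513099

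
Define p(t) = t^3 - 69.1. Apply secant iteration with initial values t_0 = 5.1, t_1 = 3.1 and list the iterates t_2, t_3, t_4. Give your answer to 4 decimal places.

3.8643, 4.1763, 4.0992

p(5.1) = 63.551000, p(3.1) = -39.309000
t_2 = 3.100000 − (-39.309000)·(3.100000 − 5.100000) / (-39.309000 − 63.551000) = 3.100000 − (78.618000)/(-102.860000) = 3.864320
p(3.864320) = -11.394209
t_3 = 3.864320 − (-11.394209)·(3.864320 − 3.100000) / (-11.394209 − (-39.309000)) = 3.864320 − (-8.708827)/(27.914791) = 4.176299
p(4.176299) = 3.740828
t_4 = 4.176299 − 3.740828·(4.176299 − 3.864320) / (3.740828 − (-11.394209)) = 4.176299 − (1.167060)/(15.135038) = 4.099190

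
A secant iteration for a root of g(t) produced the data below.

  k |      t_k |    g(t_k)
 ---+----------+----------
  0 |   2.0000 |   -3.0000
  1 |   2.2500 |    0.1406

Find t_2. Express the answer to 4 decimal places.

2.2388

t_2 = 2.2500 − 0.1406·(2.2500 − 2.0000) / (0.1406 − (-3.0000))
   = 2.2500 − (0.035150)/(3.140600) = 2.238808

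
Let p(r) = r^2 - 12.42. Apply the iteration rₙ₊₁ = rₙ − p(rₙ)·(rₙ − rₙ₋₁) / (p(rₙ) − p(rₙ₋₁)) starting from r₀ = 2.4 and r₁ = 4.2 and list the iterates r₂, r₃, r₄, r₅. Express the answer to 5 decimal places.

p(2.4) = -6.6600000, p(4.2) = 5.2200000
r₂ = 4.2000000 − 5.2200000·(4.2000000 − 2.4000000) / (5.2200000 − (-6.6600000)) = 4.2000000 − (9.3960000)/(11.8800000) = 3.4090909
p(3.4090909) = -0.7980992
r₃ = 3.4090909 − (-0.7980992)·(3.4090909 − 4.2000000) / (-0.7980992 − 5.2200000) = 3.4090909 − (0.6312239)/(-6.0180992) = 3.5139785
p(3.5139785) = -0.0719551
r₄ = 3.5139785 − (-0.0719551)·(3.5139785 − 3.4090909) / (-0.0719551 − (-0.7980992)) = 3.5139785 − (-0.0075472)/(0.7261440) = 3.5243720
p(3.5243720) = 0.0011982
r₅ = 3.5243720 − 0.0011982·(3.5243720 − 3.5139785) / (0.0011982 − (-0.0719551)) = 3.5243720 − (0.0000125)/(0.0731533) = 3.5242018

3.40909, 3.51398, 3.52437, 3.52420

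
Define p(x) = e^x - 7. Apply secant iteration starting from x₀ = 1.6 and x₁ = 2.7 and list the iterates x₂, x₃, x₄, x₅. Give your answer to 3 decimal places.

1.827, 1.906, 1.948, 1.946

p(1.6) = -2.04697, p(2.7) = 7.87973
x₂ = 2.70000 − 7.87973·(2.70000 − 1.60000) / (7.87973 − (-2.04697)) = 2.70000 − (8.66770)/(9.92670) = 1.82683
p(1.82683) = -0.78585
x₃ = 1.82683 − (-0.78585)·(1.82683 − 2.70000) / (-0.78585 − 7.87973) = 1.82683 − (0.68618)/(-8.66558) = 1.90601
p(1.90601) = -0.27378
x₄ = 1.90601 − (-0.27378)·(1.90601 − 1.82683) / (-0.27378 − (-0.78585)) = 1.90601 − (-0.02168)/(0.51207) = 1.94835
p(1.94835) = 0.01710
x₅ = 1.94835 − 0.01710·(1.94835 − 1.90601) / (0.01710 − (-0.27378)) = 1.94835 − (0.00072)/(0.29087) = 1.94586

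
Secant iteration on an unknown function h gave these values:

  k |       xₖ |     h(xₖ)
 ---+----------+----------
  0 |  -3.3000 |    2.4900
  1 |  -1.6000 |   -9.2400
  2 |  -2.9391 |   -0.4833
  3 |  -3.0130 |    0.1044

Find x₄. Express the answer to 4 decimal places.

-2.9999

x₄ = -3.0130 − 0.1044·(-3.0130 − (-2.9391)) / (0.1044 − (-0.4833))
   = -3.0130 − (-0.007715)/(0.587700) = -2.999872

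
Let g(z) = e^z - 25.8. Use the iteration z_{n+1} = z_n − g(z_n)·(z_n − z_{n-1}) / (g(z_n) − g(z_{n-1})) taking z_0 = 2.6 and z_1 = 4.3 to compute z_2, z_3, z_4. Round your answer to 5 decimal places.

2.94816, 3.11468, 3.27245

g(2.6) = -12.3362620, g(4.3) = 47.8997937
z_2 = 4.3000000 − 47.8997937·(4.3000000 − 2.6000000) / (47.8997937 − (-12.3362620)) = 4.3000000 − (81.4296493)/(60.2360557) = 2.9481577
g(2.9481577) = -6.7292132
z_3 = 2.9481577 − (-6.7292132)·(2.9481577 − 4.3000000) / (-6.7292132 − 47.8997937) = 2.9481577 − (9.0968351)/(-54.6290069) = 3.1146779
g(3.1146779) = -3.2738261
z_4 = 3.1146779 − (-3.2738261)·(3.1146779 − 2.9481577) / (-3.2738261 − (-6.7292132)) = 3.1146779 − (-0.5451583)/(3.4553870) = 3.2724485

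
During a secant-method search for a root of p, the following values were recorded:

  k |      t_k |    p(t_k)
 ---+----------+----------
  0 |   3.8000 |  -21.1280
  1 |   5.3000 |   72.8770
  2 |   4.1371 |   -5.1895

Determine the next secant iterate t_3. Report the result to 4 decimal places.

t_3 = 4.1371 − (-5.1895)·(4.1371 − 5.3000) / (-5.1895 − 72.8770)
   = 4.1371 − (6.034870)/(-78.066500) = 4.214404

4.2144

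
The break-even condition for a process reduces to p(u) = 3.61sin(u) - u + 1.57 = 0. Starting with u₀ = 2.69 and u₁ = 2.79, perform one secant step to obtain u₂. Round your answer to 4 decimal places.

p(2.69) = 0.455401, p(2.79) = 0.023260
u₂ = 2.790000 − 0.023260·(2.790000 − 2.690000) / (0.023260 − 0.455401) = 2.790000 − (0.002326)/(-0.432140) = 2.795383

2.7954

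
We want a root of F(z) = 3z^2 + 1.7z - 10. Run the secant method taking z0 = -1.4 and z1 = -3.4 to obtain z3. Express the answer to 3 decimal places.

-2.072

F(-1.4) = -6.50000, F(-3.4) = 18.90000
z2 = -3.40000 − 18.90000·(-3.40000 − (-1.40000)) / (18.90000 − (-6.50000)) = -3.40000 − (-37.80000)/(25.40000) = -1.91181
F(-1.91181) = -2.28501
z3 = -1.91181 − (-2.28501)·(-1.91181 − (-3.40000)) / (-2.28501 − 18.90000) = -1.91181 − (-3.40053)/(-21.18501) = -2.07233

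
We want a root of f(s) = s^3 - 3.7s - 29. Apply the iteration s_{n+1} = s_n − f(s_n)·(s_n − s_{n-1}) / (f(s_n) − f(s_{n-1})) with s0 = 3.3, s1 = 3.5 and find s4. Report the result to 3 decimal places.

3.472

f(3.3) = -5.27300, f(3.5) = 0.92500
s2 = 3.50000 − 0.92500·(3.50000 − 3.30000) / (0.92500 − (-5.27300)) = 3.50000 − (0.18500)/(6.19800) = 3.47015
f(3.47015) = -0.05216
s3 = 3.47015 − (-0.05216)·(3.47015 − 3.50000) / (-0.05216 − 0.92500) = 3.47015 − (0.00156)/(-0.97716) = 3.47174
f(3.47174) = -0.00047
s4 = 3.47174 − (-0.00047)·(3.47174 − 3.47015) / (-0.00047 − (-0.05216)) = 3.47174 − (0.00000)/(0.05169) = 3.47176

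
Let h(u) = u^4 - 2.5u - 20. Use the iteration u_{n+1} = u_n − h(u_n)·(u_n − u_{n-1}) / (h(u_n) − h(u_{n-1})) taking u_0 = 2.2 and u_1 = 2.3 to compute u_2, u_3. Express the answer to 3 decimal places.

h(2.2) = -2.07440, h(2.3) = 2.23410
u_2 = 2.30000 − 2.23410·(2.30000 − 2.20000) / (2.23410 − (-2.07440)) = 2.30000 − (0.22341)/(4.30850) = 2.24815
h(2.24815) = -0.07580
u_3 = 2.24815 − (-0.07580)·(2.24815 − 2.30000) / (-0.07580 − 2.23410) = 2.24815 − (0.00393)/(-2.30990) = 2.24985

2.248, 2.250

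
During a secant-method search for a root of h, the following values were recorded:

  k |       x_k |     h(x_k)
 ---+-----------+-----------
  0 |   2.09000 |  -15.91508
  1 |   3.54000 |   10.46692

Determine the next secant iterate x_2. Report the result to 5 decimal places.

x_2 = 3.54000 − 10.46692·(3.54000 − 2.09000) / (10.46692 − (-15.91508))
   = 3.54000 − (15.1770340)/(26.3820000) = 2.9647201

2.96472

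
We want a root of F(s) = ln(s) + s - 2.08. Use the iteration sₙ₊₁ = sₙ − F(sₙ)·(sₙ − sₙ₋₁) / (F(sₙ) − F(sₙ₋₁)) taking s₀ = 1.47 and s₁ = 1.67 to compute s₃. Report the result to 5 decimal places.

1.60615

F(1.47) = -0.2247376, F(1.67) = 0.1028236
s₂ = 1.6700000 − 0.1028236·(1.6700000 − 1.4700000) / (0.1028236 − (-0.2247376)) = 1.6700000 − (0.0205647)/(0.3275612) = 1.6072187
F(1.6072187) = 0.0017238
s₃ = 1.6072187 − 0.0017238·(1.6072187 − 1.6700000) / (0.0017238 − 0.1028236) = 1.6072187 − (-0.0001082)/(-0.1010998) = 1.6061482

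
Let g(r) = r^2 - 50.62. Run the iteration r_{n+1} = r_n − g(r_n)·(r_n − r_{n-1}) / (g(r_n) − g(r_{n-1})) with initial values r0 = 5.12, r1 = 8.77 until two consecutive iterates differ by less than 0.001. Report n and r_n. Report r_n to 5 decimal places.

n = 5, r_n = 7.11477

g(5.12) = -24.4056000, g(8.77) = 26.2929000
r2 = 8.7700000 − 26.2929000·(3.6500000)/(50.6985000) = 6.8770626;  |Δ| = 1.8929374
g(6.8770626) = -3.3260095
r3 = 6.8770626 − (-3.3260095)·(-1.8929374)/(-29.6189095) = 7.0896271;  |Δ| = 0.2125645
g(7.0896271) = -0.3571876
r4 = 7.0896271 − (-0.3571876)·(0.2125645)/(2.9688219) = 7.1152013;  |Δ| = 0.0255742
g(7.1152013) = 0.0060902
r5 = 7.1152013 − 0.0060902·(0.0255742)/(0.3632778) = 7.1147726;  |Δ| = 0.0004287
|r5 − r4| = 0.0004287 < 0.001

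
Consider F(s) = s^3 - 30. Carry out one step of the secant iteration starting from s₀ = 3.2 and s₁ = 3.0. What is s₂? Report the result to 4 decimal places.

3.1040

F(3.2) = 2.768000, F(3.0) = -3.000000
s₂ = 3.000000 − (-3.000000)·(3.000000 − 3.200000) / (-3.000000 − 2.768000) = 3.000000 − (0.600000)/(-5.768000) = 3.104022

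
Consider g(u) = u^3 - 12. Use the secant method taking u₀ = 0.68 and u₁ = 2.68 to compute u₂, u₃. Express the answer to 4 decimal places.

1.9143, 2.2263

g(0.68) = -11.685568, g(2.68) = 7.248832
u₂ = 2.680000 − 7.248832·(2.680000 − 0.680000) / (7.248832 − (-11.685568)) = 2.680000 − (14.497664)/(18.934400) = 1.914321
g(1.914321) = -4.984727
u₃ = 1.914321 − (-4.984727)·(1.914321 − 2.680000) / (-4.984727 − 7.248832) = 1.914321 − (3.816698)/(-12.233559) = 2.226307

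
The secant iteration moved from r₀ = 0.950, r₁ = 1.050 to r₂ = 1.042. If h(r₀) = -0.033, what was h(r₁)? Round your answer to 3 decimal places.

The secant line through (0.950, -0.033) and (1.050, h(r₁)) crosses zero at r₂ = 1.042.
So (0.950, -0.033), (1.050, h(r₁)), (1.042, 0) are collinear:
h(r₁) = -0.033 · (1.050 − 1.042) / (0.950 − 1.042) = -0.033 · (0.00800)/(-0.09200) = 0.00287

0.003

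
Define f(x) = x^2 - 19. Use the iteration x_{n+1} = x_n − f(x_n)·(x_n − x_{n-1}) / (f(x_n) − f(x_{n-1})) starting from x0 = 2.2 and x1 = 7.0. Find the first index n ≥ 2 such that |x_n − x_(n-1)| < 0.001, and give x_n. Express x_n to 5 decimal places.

f(2.2) = -14.1600000, f(7.0) = 30.0000000
x2 = 7.0000000 − 30.0000000·(4.8000000)/(44.1600000) = 3.7391304;  |Δ| = 3.2608696
f(3.7391304) = -5.0189036
x3 = 3.7391304 − (-5.0189036)·(-3.2608696)/(-35.0189036) = 4.2064777;  |Δ| = 0.4673473
f(4.2064777) = -1.3055451
x4 = 4.2064777 − (-1.3055451)·(0.4673473)/(3.7133585) = 4.3707880;  |Δ| = 0.1643103
f(4.3707880) = 0.1037878
x5 = 4.3707880 − 0.1037878·(0.1643103)/(1.4093329) = 4.3586877;  |Δ| = 0.0121003
f(4.3586877) = -0.0018418
x6 = 4.3586877 − (-0.0018418)·(-0.0121003)/(-0.1056296) = 4.3588987;  |Δ| = 0.0002110
|x6 − x5| = 0.0002110 < 0.001

n = 6, x_n = 4.35890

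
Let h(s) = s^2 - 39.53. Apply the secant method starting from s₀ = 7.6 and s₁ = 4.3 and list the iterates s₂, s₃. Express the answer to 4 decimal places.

6.0681, 6.3293

h(7.6) = 18.230000, h(4.3) = -21.040000
s₂ = 4.300000 − (-21.040000)·(4.300000 − 7.600000) / (-21.040000 − 18.230000) = 4.300000 − (69.432000)/(-39.270000) = 6.068067
h(6.068067) = -2.708560
s₃ = 6.068067 − (-2.708560)·(6.068067 − 4.300000) / (-2.708560 − (-21.040000)) = 6.068067 − (-4.788916)/(18.331440) = 6.329308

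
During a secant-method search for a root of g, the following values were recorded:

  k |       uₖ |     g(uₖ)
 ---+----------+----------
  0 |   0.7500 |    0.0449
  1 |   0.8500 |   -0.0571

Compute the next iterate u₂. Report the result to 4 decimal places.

u₂ = 0.8500 − (-0.0571)·(0.8500 − 0.7500) / (-0.0571 − 0.0449)
   = 0.8500 − (-0.005710)/(-0.102000) = 0.794020

0.7940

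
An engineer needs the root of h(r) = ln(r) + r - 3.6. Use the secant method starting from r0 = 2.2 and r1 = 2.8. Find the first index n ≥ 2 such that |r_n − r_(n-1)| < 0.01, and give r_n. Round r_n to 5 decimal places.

n = 3, r_n = 2.63215

h(2.2) = -0.6115426, h(2.8) = 0.2296194
r2 = 2.8000000 − 0.2296194·(0.6000000)/(0.8411621) = 2.6362127;  |Δ| = 0.1637873
h(2.6362127) = 0.0055560
r3 = 2.6362127 − 0.0055560·(-0.1637873)/(-0.2240634) = 2.6321513;  |Δ| = 0.0040614
|r3 − r2| = 0.0040614 < 0.01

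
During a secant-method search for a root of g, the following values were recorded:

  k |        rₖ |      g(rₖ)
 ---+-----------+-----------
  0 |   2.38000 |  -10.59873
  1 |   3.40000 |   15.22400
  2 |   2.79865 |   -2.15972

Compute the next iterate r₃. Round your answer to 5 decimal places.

2.87336

r₃ = 2.79865 − (-2.15972)·(2.79865 − 3.40000) / (-2.15972 − 15.22400)
   = 2.79865 − (1.2987476)/(-17.3837200) = 2.8733606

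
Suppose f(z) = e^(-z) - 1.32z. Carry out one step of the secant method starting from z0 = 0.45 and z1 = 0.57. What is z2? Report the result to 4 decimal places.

f(0.45) = 0.043628, f(0.57) = -0.186875
z2 = 0.570000 − (-0.186875)·(0.570000 − 0.450000) / (-0.186875 − 0.043628) = 0.570000 − (-0.022425)/(-0.230503) = 0.472713

0.4727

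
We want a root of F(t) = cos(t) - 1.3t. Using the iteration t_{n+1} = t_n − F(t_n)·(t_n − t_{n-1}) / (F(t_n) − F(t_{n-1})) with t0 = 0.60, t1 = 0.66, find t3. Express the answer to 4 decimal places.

0.6242

F(0.60) = 0.045336, F(0.66) = -0.068008
t2 = 0.660000 − (-0.068008)·(0.660000 − 0.600000) / (-0.068008 − 0.045336) = 0.660000 − (-0.004080)/(-0.113343) = 0.623999
F(0.623999) = 0.000350
t3 = 0.623999 − 0.000350·(0.623999 − 0.660000) / (0.000350 − (-0.068008)) = 0.623999 − (-0.000013)/(0.068357) = 0.624183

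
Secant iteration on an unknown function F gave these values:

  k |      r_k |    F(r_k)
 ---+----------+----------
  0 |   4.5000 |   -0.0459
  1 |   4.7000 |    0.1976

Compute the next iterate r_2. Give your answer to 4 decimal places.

r_2 = 4.7000 − 0.1976·(4.7000 − 4.5000) / (0.1976 − (-0.0459))
   = 4.7000 − (0.039520)/(0.243500) = 4.537700

4.5377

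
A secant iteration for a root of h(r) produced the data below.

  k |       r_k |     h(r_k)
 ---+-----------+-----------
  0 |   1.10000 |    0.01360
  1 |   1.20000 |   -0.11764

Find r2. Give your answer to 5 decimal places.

1.11036

r2 = 1.20000 − (-0.11764)·(1.20000 − 1.10000) / (-0.11764 − 0.01360)
   = 1.20000 − (-0.0117640)/(-0.1312400) = 1.1103627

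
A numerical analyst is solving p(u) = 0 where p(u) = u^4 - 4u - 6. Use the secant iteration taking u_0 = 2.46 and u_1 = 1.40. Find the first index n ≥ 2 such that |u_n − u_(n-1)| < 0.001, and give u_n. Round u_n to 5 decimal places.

p(2.46) = 20.7818626, p(1.40) = -7.7584000
u_2 = 1.4000000 − (-7.7584000)·(-1.0600000)/(-28.5402626) = 1.6881510;  |Δ| = 0.2881510
p(1.6881510) = -4.6309380
u_3 = 1.6881510 − (-4.6309380)·(0.2881510)/(3.1274620) = 2.1148257;  |Δ| = 0.4266748
p(2.1148257) = 5.5438455
u_4 = 2.1148257 − 5.5438455·(0.4266748)/(10.1747834) = 1.8823472;  |Δ| = 0.2324786
p(1.8823472) = -0.9749035
u_5 = 1.8823472 − (-0.9749035)·(-0.2324786)/(-6.5187490) = 1.9171152;  |Δ| = 0.0347680
p(1.9171152) = -0.1604045
u_6 = 1.9171152 − (-0.1604045)·(0.0347680)/(0.8144990) = 1.9239623;  |Δ| = 0.0068471
p(1.9239623) = 0.0062228
u_7 = 1.9239623 − 0.0062228·(0.0068471)/(0.1666273) = 1.9237066;  |Δ| = 0.0002557
|u_7 − u_6| = 0.0002557 < 0.001

n = 7, u_n = 1.92371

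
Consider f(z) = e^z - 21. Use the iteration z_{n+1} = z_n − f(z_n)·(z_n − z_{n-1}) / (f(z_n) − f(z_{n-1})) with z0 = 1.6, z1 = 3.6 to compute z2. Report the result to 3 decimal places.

2.614

f(1.6) = -16.04697, f(3.6) = 15.59823
z2 = 3.60000 − 15.59823·(3.60000 − 1.60000) / (15.59823 − (-16.04697)) = 3.60000 − (31.19647)/(31.64520) = 2.61418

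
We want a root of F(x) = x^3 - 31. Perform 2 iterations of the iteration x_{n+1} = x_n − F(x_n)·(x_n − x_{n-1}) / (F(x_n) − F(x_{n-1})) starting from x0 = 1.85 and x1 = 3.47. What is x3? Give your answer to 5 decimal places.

F(1.85) = -24.6683750, F(3.47) = 10.7819230
x2 = 3.4700000 − 10.7819230·(3.4700000 − 1.8500000) / (10.7819230 − (-24.6683750)) = 3.4700000 − (17.4667153)/(35.4502980) = 2.9772900
F(2.9772900) = -4.6085392
x3 = 2.9772900 − (-4.6085392)·(2.9772900 − 3.4700000) / (-4.6085392 − 10.7819230) = 2.9772900 − (2.2706732)/(-15.3904622) = 3.1248277

3.12483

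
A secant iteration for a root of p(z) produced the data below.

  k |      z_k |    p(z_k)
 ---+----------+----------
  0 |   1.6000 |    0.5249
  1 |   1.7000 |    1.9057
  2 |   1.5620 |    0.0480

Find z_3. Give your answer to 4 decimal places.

z_3 = 1.5620 − 0.0480·(1.5620 − 1.7000) / (0.0480 − 1.9057)
   = 1.5620 − (-0.006624)/(-1.857700) = 1.558434

1.5584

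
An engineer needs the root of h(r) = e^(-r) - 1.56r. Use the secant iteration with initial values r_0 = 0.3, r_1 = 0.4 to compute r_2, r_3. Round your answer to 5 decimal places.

0.42045, 0.42083

h(0.3) = 0.2728182, h(0.4) = 0.0463200
r_2 = 0.4000000 − 0.0463200·(0.4000000 − 0.3000000) / (0.0463200 − 0.2728182) = 0.4000000 − (0.0046320)/(-0.2264982) = 0.4204505
h(0.4204505) = 0.0008481
r_3 = 0.4204505 − 0.0008481·(0.4204505 − 0.4000000) / (0.0008481 − 0.0463200) = 0.4204505 − (0.0000173)/(-0.0454720) = 0.4208319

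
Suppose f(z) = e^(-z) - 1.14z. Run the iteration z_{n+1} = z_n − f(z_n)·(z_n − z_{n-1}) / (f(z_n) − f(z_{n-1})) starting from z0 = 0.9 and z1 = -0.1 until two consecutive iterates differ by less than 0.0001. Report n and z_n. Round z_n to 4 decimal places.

f(0.9) = -0.619430, f(-0.1) = 1.219171
z2 = -0.100000 − 1.219171·(-1.000000)/(1.838601) = 0.563097;  |Δ| = 0.663097
f(0.563097) = -0.072488
z3 = 0.563097 − (-0.072488)·(0.663097)/(-1.291659) = 0.525884;  |Δ| = 0.037213
f(0.525884) = -0.008475
z4 = 0.525884 − (-0.008475)·(-0.037213)/(0.064013) = 0.520957;  |Δ| = 0.004927
f(0.520957) = 0.000061
z5 = 0.520957 − 0.000061·(-0.004927)/(0.008536) = 0.520992;  |Δ| = 0.000035
|z5 − z4| = 0.000035 < 0.0001

n = 5, z_n = 0.5210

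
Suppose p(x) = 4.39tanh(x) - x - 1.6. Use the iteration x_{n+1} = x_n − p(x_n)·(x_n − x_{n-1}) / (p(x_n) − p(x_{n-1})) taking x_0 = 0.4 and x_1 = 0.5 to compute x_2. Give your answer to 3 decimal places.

0.527

p(0.4) = -0.33202, p(0.5) = -0.07131
x_2 = 0.50000 − (-0.07131)·(0.50000 − 0.40000) / (-0.07131 − (-0.33202)) = 0.50000 − (-0.00713)/(0.26072) = 0.52735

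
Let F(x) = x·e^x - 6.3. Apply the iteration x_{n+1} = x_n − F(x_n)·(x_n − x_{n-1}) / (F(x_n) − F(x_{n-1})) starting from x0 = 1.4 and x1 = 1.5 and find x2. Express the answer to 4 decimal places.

F(1.4) = -0.622720, F(1.5) = 0.422534
x2 = 1.500000 − 0.422534·(1.500000 − 1.400000) / (0.422534 − (-0.622720)) = 1.500000 − (0.042253)/(1.045254) = 1.459576

1.4596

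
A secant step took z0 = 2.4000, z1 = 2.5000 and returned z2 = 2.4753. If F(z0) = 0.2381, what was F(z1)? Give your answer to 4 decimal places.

The secant line through (2.4000, 0.2381) and (2.5000, F(z1)) crosses zero at z2 = 2.4753.
So (2.4000, 0.2381), (2.5000, F(z1)), (2.4753, 0) are collinear:
F(z1) = 0.2381 · (2.5000 − 2.4753) / (2.4000 − 2.4753) = 0.2381 · (0.024700)/(-0.075300) = -0.078102

-0.0781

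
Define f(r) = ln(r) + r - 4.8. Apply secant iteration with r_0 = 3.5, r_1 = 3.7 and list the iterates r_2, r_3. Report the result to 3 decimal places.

f(3.5) = -0.04724, f(3.7) = 0.20833
r_2 = 3.70000 − 0.20833·(3.70000 − 3.50000) / (0.20833 − (-0.04724)) = 3.70000 − (0.04167)/(0.25557) = 3.53697
f(3.53697) = 0.00024
r_3 = 3.53697 − 0.00024·(3.53697 − 3.70000) / (0.00024 − 0.20833) = 3.53697 − (-0.00004)/(-0.20810) = 3.53678

3.537, 3.537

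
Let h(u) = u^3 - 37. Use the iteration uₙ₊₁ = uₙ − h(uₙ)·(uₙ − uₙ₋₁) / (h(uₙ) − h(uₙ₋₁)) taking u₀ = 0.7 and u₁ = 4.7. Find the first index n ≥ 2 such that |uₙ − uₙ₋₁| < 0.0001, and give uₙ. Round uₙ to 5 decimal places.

h(0.7) = -36.6570000, h(4.7) = 66.8230000
u₂ = 4.7000000 − 66.8230000·(4.0000000)/(103.4800000) = 2.1169695;  |Δ| = 2.5830305
h(2.1169695) = -27.5126750
u₃ = 2.1169695 − (-27.5126750)·(-2.5830305)/(-94.3356750) = 2.8703014;  |Δ| = 0.7533320
h(2.8703014) = -13.3526477
u₄ = 2.8703014 − (-13.3526477)·(0.7533320)/(14.1600273) = 3.5806797;  |Δ| = 0.7103783
h(3.5806797) = 8.9088527
u₅ = 3.5806797 − 8.9088527·(0.7103783)/(22.2615003) = 3.2963927;  |Δ| = 0.2842870
h(3.2963927) = -1.1807211
u₆ = 3.2963927 − (-1.1807211)·(-0.2842870)/(-10.0895738) = 3.3296611;  |Δ| = 0.0332684
h(3.3296611) = -0.0852362
u₇ = 3.3296611 − (-0.0852362)·(0.0332684)/(1.0954848) = 3.3322496;  |Δ| = 0.0025885
h(3.3322496) = 0.0009243
u₈ = 3.3322496 − 0.0009243·(0.0025885)/(0.0861605) = 3.3322218;  |Δ| = 0.0000278
|u₈ − u₇| = 0.0000278 < 0.0001

n = 8, uₙ = 3.33222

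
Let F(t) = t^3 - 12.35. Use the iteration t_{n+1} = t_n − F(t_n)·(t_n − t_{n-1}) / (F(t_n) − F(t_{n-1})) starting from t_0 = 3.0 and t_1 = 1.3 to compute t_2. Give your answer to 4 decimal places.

1.9959

F(3.0) = 14.650000, F(1.3) = -10.153000
t_2 = 1.300000 − (-10.153000)·(1.300000 − 3.000000) / (-10.153000 − 14.650000) = 1.300000 − (17.260100)/(-24.803000) = 1.995888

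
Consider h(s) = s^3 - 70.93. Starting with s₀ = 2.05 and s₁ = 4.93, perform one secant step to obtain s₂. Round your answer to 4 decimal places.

3.6638

h(2.05) = -62.314875, h(4.93) = 48.893157
s₂ = 4.930000 − 48.893157·(4.930000 − 2.050000) / (48.893157 − (-62.314875)) = 4.930000 − (140.812292)/(111.208032) = 3.663794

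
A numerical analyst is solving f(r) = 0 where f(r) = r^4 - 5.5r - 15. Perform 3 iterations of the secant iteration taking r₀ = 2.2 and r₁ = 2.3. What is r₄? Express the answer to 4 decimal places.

2.2922

f(2.2) = -3.674400, f(2.3) = 0.334100
r₂ = 2.300000 − 0.334100·(2.300000 − 2.200000) / (0.334100 − (-3.674400)) = 2.300000 − (0.033410)/(4.008500) = 2.291665
f(2.291665) = -0.023497
r₃ = 2.291665 − (-0.023497)·(2.291665 − 2.300000) / (-0.023497 − 0.334100) = 2.291665 − (0.000196)/(-0.357597) = 2.292213
f(2.292213) = -0.000135
r₄ = 2.292213 − (-0.000135)·(2.292213 − 2.291665) / (-0.000135 − (-0.023497)) = 2.292213 − (0.000000)/(0.023362) = 2.292216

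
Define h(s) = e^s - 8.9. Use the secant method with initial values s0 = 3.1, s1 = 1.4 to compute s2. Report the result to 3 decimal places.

1.854

h(3.1) = 13.29795, h(1.4) = -4.84480
s2 = 1.40000 − (-4.84480)·(1.40000 − 3.10000) / (-4.84480 − 13.29795) = 1.40000 − (8.23616)/(-18.14275) = 1.85396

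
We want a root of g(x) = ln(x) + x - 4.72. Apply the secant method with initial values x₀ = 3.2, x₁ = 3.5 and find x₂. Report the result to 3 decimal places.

g(3.2) = -0.35685, g(3.5) = 0.03276
x₂ = 3.50000 − 0.03276·(3.50000 − 3.20000) / (0.03276 − (-0.35685)) = 3.50000 − (0.00983)/(0.38961) = 3.47477

3.475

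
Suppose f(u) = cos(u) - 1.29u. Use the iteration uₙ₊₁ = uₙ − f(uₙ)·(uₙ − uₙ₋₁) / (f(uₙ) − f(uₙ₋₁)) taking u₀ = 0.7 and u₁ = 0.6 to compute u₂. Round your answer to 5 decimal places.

0.62709

f(0.7) = -0.1381578, f(0.6) = 0.0513356
u₂ = 0.6000000 − 0.0513356·(0.6000000 − 0.7000000) / (0.0513356 − (-0.1381578)) = 0.6000000 − (-0.0051336)/(0.1894934) = 0.6270910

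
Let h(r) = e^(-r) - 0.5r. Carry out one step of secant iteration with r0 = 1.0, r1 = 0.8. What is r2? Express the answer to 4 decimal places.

0.8544

h(1.0) = -0.132121, h(0.8) = 0.049329
r2 = 0.800000 − 0.049329·(0.800000 − 1.000000) / (0.049329 − (-0.132121)) = 0.800000 − (-0.009866)/(0.181450) = 0.854372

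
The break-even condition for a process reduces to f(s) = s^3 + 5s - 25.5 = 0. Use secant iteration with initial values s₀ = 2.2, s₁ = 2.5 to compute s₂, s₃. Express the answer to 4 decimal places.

2.3784, 2.3851

f(2.2) = -3.852000, f(2.5) = 2.625000
s₂ = 2.500000 − 2.625000·(2.500000 − 2.200000) / (2.625000 − (-3.852000)) = 2.500000 − (0.787500)/(6.477000) = 2.378416
f(2.378416) = -0.153549
s₃ = 2.378416 − (-0.153549)·(2.378416 − 2.500000) / (-0.153549 − 2.625000) = 2.378416 − (0.018669)/(-2.778549) = 2.385135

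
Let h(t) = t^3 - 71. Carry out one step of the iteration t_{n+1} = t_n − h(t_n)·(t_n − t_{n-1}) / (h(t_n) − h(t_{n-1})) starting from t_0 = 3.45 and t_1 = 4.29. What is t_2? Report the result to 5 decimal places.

4.11367

h(3.45) = -29.9363750, h(4.29) = 7.9535890
t_2 = 4.2900000 − 7.9535890·(4.2900000 − 3.4500000) / (7.9535890 − (-29.9363750)) = 4.2900000 − (6.6810148)/(37.8899640) = 4.1136732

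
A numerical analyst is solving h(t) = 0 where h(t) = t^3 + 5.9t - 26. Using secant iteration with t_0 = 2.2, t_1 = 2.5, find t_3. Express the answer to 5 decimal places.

2.31166

h(2.2) = -2.3720000, h(2.5) = 4.3750000
t_2 = 2.5000000 − 4.3750000·(2.5000000 − 2.2000000) / (4.3750000 − (-2.3720000)) = 2.5000000 − (1.3125000)/(6.7470000) = 2.3054691
h(2.3054691) = -0.1437312
t_3 = 2.3054691 − (-0.1437312)·(2.3054691 − 2.5000000) / (-0.1437312 − 4.3750000) = 2.3054691 − (0.0279602)/(-4.5187312) = 2.3116567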